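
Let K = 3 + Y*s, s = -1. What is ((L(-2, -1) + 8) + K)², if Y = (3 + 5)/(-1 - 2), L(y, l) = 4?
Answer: 2809/9 ≈ 312.11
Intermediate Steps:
Y = -8/3 (Y = 8/(-3) = 8*(-⅓) = -8/3 ≈ -2.6667)
K = 17/3 (K = 3 - 8/3*(-1) = 3 + 8/3 = 17/3 ≈ 5.6667)
((L(-2, -1) + 8) + K)² = ((4 + 8) + 17/3)² = (12 + 17/3)² = (53/3)² = 2809/9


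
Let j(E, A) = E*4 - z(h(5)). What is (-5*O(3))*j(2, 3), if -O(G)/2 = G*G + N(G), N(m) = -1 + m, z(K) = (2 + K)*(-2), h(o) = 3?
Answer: 1980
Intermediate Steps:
z(K) = -4 - 2*K
j(E, A) = 10 + 4*E (j(E, A) = E*4 - (-4 - 2*3) = 4*E - (-4 - 6) = 4*E - 1*(-10) = 4*E + 10 = 10 + 4*E)
O(G) = 2 - 2*G - 2*G² (O(G) = -2*(G*G + (-1 + G)) = -2*(G² + (-1 + G)) = -2*(-1 + G + G²) = 2 - 2*G - 2*G²)
(-5*O(3))*j(2, 3) = (-5*(2 - 2*3 - 2*3²))*(10 + 4*2) = (-5*(2 - 6 - 2*9))*(10 + 8) = -5*(2 - 6 - 18)*18 = -5*(-22)*18 = 110*18 = 1980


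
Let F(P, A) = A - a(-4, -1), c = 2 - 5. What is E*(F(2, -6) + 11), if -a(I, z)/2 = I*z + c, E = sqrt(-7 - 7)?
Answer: 7*I*sqrt(14) ≈ 26.192*I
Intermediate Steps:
E = I*sqrt(14) (E = sqrt(-14) = I*sqrt(14) ≈ 3.7417*I)
c = -3
a(I, z) = 6 - 2*I*z (a(I, z) = -2*(I*z - 3) = -2*(-3 + I*z) = 6 - 2*I*z)
F(P, A) = 2 + A (F(P, A) = A - (6 - 2*(-4)*(-1)) = A - (6 - 8) = A - 1*(-2) = A + 2 = 2 + A)
E*(F(2, -6) + 11) = (I*sqrt(14))*((2 - 6) + 11) = (I*sqrt(14))*(-4 + 11) = (I*sqrt(14))*7 = 7*I*sqrt(14)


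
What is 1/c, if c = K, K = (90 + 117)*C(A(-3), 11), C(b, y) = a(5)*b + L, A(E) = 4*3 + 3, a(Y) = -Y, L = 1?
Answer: -1/15318 ≈ -6.5283e-5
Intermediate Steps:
A(E) = 15 (A(E) = 12 + 3 = 15)
C(b, y) = 1 - 5*b (C(b, y) = (-1*5)*b + 1 = -5*b + 1 = 1 - 5*b)
K = -15318 (K = (90 + 117)*(1 - 5*15) = 207*(1 - 75) = 207*(-74) = -15318)
c = -15318
1/c = 1/(-15318) = -1/15318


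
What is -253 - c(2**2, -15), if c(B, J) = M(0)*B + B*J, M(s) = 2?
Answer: -201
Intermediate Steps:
c(B, J) = 2*B + B*J
-253 - c(2**2, -15) = -253 - 2**2*(2 - 15) = -253 - 4*(-13) = -253 - 1*(-52) = -253 + 52 = -201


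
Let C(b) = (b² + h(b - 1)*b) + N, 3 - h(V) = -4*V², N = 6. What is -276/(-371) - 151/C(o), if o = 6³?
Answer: 11035999939/14834698410 ≈ 0.74393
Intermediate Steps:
h(V) = 3 + 4*V² (h(V) = 3 - (-4)*V² = 3 + 4*V²)
o = 216
C(b) = 6 + b² + b*(3 + 4*(-1 + b)²) (C(b) = (b² + (3 + 4*(b - 1)²)*b) + 6 = (b² + (3 + 4*(-1 + b)²)*b) + 6 = (b² + b*(3 + 4*(-1 + b)²)) + 6 = 6 + b² + b*(3 + 4*(-1 + b)²))
-276/(-371) - 151/C(o) = -276/(-371) - 151/(6 + 216² + 216*(3 + 4*(-1 + 216)²)) = -276*(-1/371) - 151/(6 + 46656 + 216*(3 + 4*215²)) = 276/371 - 151/(6 + 46656 + 216*(3 + 4*46225)) = 276/371 - 151/(6 + 46656 + 216*(3 + 184900)) = 276/371 - 151/(6 + 46656 + 216*184903) = 276/371 - 151/(6 + 46656 + 39939048) = 276/371 - 151/39985710 = 11035999939/14834698410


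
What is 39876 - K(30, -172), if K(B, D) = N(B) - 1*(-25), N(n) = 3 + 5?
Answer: 39843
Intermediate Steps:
N(n) = 8
K(B, D) = 33 (K(B, D) = 8 - 1*(-25) = 8 + 25 = 33)
39876 - K(30, -172) = 39876 - 1*33 = 39876 - 33 = 39843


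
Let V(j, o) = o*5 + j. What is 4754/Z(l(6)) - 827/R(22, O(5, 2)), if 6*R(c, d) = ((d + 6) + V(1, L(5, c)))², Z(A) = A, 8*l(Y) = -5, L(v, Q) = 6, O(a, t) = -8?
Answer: -32009722/4205 ≈ -7612.3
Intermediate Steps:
l(Y) = -5/8 (l(Y) = (⅛)*(-5) = -5/8)
V(j, o) = j + 5*o (V(j, o) = 5*o + j = j + 5*o)
R(c, d) = (37 + d)²/6 (R(c, d) = ((d + 6) + (1 + 5*6))²/6 = ((6 + d) + (1 + 30))²/6 = ((6 + d) + 31)²/6 = (37 + d)²/6)
4754/Z(l(6)) - 827/R(22, O(5, 2)) = 4754/(-5/8) - 827*6/(37 - 8)² = 4754*(-8/5) - 827/((⅙)*29²) = -38032/5 - 827/((⅙)*841) = -38032/5 - 827/841/6 = -38032/5 - 827*6/841 = -38032/5 - 4962/841 = -32009722/4205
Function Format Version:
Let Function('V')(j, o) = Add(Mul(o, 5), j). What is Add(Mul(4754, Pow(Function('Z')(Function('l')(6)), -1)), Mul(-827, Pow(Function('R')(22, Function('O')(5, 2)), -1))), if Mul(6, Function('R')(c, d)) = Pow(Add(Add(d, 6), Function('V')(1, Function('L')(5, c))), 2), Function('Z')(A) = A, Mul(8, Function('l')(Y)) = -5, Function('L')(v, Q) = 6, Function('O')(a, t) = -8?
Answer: Rational(-32009722, 4205) ≈ -7612.3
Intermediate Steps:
Function('l')(Y) = Rational(-5, 8) (Function('l')(Y) = Mul(Rational(1, 8), -5) = Rational(-5, 8))
Function('V')(j, o) = Add(j, Mul(5, o)) (Function('V')(j, o) = Add(Mul(5, o), j) = Add(j, Mul(5, o)))
Function('R')(c, d) = Mul(Rational(1, 6), Pow(Add(37, d), 2)) (Function('R')(c, d) = Mul(Rational(1, 6), Pow(Add(Add(d, 6), Add(1, Mul(5, 6))), 2)) = Mul(Rational(1, 6), Pow(Add(Add(6, d), Add(1, 30)), 2)) = Mul(Rational(1, 6), Pow(Add(Add(6, d), 31), 2)) = Mul(Rational(1, 6), Pow(Add(37, d), 2)))
Add(Mul(4754, Pow(Function('Z')(Function('l')(6)), -1)), Mul(-827, Pow(Function('R')(22, Function('O')(5, 2)), -1))) = Add(Mul(4754, Pow(Rational(-5, 8), -1)), Mul(-827, Pow(Mul(Rational(1, 6), Pow(Add(37, -8), 2)), -1))) = Add(Mul(4754, Rational(-8, 5)), Mul(-827, Pow(Mul(Rational(1, 6), Pow(29, 2)), -1))) = Add(Rational(-38032, 5), Mul(-827, Pow(Mul(Rational(1, 6), 841), -1))) = Add(Rational(-38032, 5), Mul(-827, Pow(Rational(841, 6), -1))) = Add(Rational(-38032, 5), Mul(-827, Rational(6, 841))) = Add(Rational(-38032, 5), Rational(-4962, 841)) = Rational(-32009722, 4205)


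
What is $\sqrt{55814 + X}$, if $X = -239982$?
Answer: $2 i \sqrt{46042} \approx 429.15 i$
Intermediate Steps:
$\sqrt{55814 + X} = \sqrt{55814 - 239982} = \sqrt{-184168} = 2 i \sqrt{46042}$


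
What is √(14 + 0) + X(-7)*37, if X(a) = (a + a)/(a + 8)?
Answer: -518 + √14 ≈ -514.26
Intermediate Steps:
X(a) = 2*a/(8 + a) (X(a) = (2*a)/(8 + a) = 2*a/(8 + a))
√(14 + 0) + X(-7)*37 = √(14 + 0) + (2*(-7)/(8 - 7))*37 = √14 + (2*(-7)/1)*37 = √14 + (2*(-7)*1)*37 = √14 - 14*37 = √14 - 518 = -518 + √14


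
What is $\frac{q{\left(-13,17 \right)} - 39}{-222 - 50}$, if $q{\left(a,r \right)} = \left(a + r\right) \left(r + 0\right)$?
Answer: $- \frac{29}{272} \approx -0.10662$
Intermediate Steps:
$q{\left(a,r \right)} = r \left(a + r\right)$ ($q{\left(a,r \right)} = \left(a + r\right) r = r \left(a + r\right)$)
$\frac{q{\left(-13,17 \right)} - 39}{-222 - 50} = \frac{17 \left(-13 + 17\right) - 39}{-222 - 50} = \frac{17 \cdot 4 - 39}{-272} = \left(68 - 39\right) \left(- \frac{1}{272}\right) = 29 \left(- \frac{1}{272}\right) = - \frac{29}{272}$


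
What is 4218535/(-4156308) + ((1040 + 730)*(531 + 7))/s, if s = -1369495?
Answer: -1947029689181/1138408604892 ≈ -1.7103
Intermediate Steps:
4218535/(-4156308) + ((1040 + 730)*(531 + 7))/s = 4218535/(-4156308) + ((1040 + 730)*(531 + 7))/(-1369495) = 4218535*(-1/4156308) + (1770*538)*(-1/1369495) = -4218535/4156308 + 952260*(-1/1369495) = -4218535/4156308 - 190452/273899 = -1947029689181/1138408604892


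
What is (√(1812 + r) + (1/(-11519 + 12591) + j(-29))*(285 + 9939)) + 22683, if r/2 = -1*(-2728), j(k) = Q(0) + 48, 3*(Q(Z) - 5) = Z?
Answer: 37825824/67 + 2*√1817 ≈ 5.6465e+5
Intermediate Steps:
Q(Z) = 5 + Z/3
j(k) = 53 (j(k) = (5 + (⅓)*0) + 48 = (5 + 0) + 48 = 5 + 48 = 53)
r = 5456 (r = 2*(-1*(-2728)) = 2*2728 = 5456)
(√(1812 + r) + (1/(-11519 + 12591) + j(-29))*(285 + 9939)) + 22683 = (√(1812 + 5456) + (1/(-11519 + 12591) + 53)*(285 + 9939)) + 22683 = (√7268 + (1/1072 + 53)*10224) + 22683 = (2*√1817 + (1/1072 + 53)*10224) + 22683 = (2*√1817 + (56817/1072)*10224) + 22683 = (2*√1817 + 36306063/67) + 22683 = (36306063/67 + 2*√1817) + 22683 = 37825824/67 + 2*√1817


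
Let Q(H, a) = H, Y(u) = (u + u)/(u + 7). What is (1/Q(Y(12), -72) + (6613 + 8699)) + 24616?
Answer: 958291/24 ≈ 39929.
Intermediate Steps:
Y(u) = 2*u/(7 + u) (Y(u) = (2*u)/(7 + u) = 2*u/(7 + u))
(1/Q(Y(12), -72) + (6613 + 8699)) + 24616 = (1/(2*12/(7 + 12)) + (6613 + 8699)) + 24616 = (1/(2*12/19) + 15312) + 24616 = (1/(2*12*(1/19)) + 15312) + 24616 = (1/(24/19) + 15312) + 24616 = (19/24 + 15312) + 24616 = 367507/24 + 24616 = 958291/24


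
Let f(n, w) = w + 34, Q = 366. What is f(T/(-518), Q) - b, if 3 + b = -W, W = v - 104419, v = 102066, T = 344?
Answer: -1950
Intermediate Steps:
W = -2353 (W = 102066 - 104419 = -2353)
f(n, w) = 34 + w
b = 2350 (b = -3 - 1*(-2353) = -3 + 2353 = 2350)
f(T/(-518), Q) - b = (34 + 366) - 1*2350 = 400 - 2350 = -1950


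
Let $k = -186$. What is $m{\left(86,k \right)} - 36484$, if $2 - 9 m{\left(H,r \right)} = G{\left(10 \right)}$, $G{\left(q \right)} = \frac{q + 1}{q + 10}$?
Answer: $- \frac{6567091}{180} \approx -36484.0$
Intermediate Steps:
$G{\left(q \right)} = \frac{1 + q}{10 + q}$
$m{\left(H,r \right)} = \frac{29}{180}$ ($m{\left(H,r \right)} = \frac{2}{9} - \frac{\frac{1}{10 + 10} \left(1 + 10\right)}{9} = \frac{2}{9} - \frac{\frac{1}{20} \cdot 11}{9} = \frac{2}{9} - \frac{11}{180} = \frac{29}{180}$)
$m{\left(86,k \right)} - 36484 = \frac{29}{180} - 36484 = - \frac{6567091}{180}$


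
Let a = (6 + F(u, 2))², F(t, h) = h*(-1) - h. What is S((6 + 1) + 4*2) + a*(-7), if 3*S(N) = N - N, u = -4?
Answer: -28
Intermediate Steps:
F(t, h) = -2*h (F(t, h) = -h - h = -2*h)
S(N) = 0 (S(N) = (N - N)/3 = (⅓)*0 = 0)
a = 4 (a = (6 - 2*2)² = (6 - 4)² = 2² = 4)
S((6 + 1) + 4*2) + a*(-7) = 0 + 4*(-7) = 0 - 28 = -28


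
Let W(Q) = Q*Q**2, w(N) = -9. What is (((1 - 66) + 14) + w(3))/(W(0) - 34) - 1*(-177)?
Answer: 3039/17 ≈ 178.76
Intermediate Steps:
W(Q) = Q**3
(((1 - 66) + 14) + w(3))/(W(0) - 34) - 1*(-177) = (((1 - 66) + 14) - 9)/(0**3 - 34) - 1*(-177) = ((-65 + 14) - 9)/(0 - 34) + 177 = (-51 - 9)/(-34) + 177 = -60*(-1/34) + 177 = 30/17 + 177 = 3039/17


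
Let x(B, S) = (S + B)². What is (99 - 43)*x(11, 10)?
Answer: 24696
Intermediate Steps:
x(B, S) = (B + S)²
(99 - 43)*x(11, 10) = (99 - 43)*(11 + 10)² = 56*21² = 56*441 = 24696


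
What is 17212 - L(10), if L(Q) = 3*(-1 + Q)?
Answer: 17185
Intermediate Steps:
L(Q) = -3 + 3*Q
17212 - L(10) = 17212 - (-3 + 3*10) = 17212 - (-3 + 30) = 17212 - 1*27 = 17212 - 27 = 17185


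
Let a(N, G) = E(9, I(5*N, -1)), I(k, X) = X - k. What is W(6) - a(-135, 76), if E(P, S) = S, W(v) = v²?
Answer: -638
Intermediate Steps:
a(N, G) = -1 - 5*N
W(6) - a(-135, 76) = 6² - (-1 - 5*(-135)) = 36 - (-1 + 675) = 36 - 1*674 = 36 - 674 = -638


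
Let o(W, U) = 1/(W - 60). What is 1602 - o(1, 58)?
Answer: 94519/59 ≈ 1602.0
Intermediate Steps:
o(W, U) = 1/(-60 + W)
1602 - o(1, 58) = 1602 - 1/(-60 + 1) = 1602 - 1/(-59) = 1602 - 1*(-1/59) = 1602 + 1/59 = 94519/59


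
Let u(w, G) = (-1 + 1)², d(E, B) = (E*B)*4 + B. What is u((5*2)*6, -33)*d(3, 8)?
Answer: 0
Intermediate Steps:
d(E, B) = B + 4*B*E (d(E, B) = (B*E)*4 + B = 4*B*E + B = B + 4*B*E)
u(w, G) = 0 (u(w, G) = 0² = 0)
u((5*2)*6, -33)*d(3, 8) = 0*(8*(1 + 4*3)) = 0*(8*(1 + 12)) = 0*(8*13) = 0*104 = 0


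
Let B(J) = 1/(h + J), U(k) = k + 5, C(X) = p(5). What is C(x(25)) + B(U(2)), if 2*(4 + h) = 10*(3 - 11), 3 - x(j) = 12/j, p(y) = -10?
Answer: -371/37 ≈ -10.027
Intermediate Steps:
x(j) = 3 - 12/j
C(X) = -10
h = -44 (h = -4 + (10*(3 - 11))/2 = -4 + (10*(-8))/2 = -4 + (½)*(-80) = -4 - 40 = -44)
U(k) = 5 + k
B(J) = 1/(-44 + J)
C(x(25)) + B(U(2)) = -10 + 1/(-44 + (5 + 2)) = -10 + 1/(-44 + 7) = -10 + 1/(-37) = -10 - 1/37 = -371/37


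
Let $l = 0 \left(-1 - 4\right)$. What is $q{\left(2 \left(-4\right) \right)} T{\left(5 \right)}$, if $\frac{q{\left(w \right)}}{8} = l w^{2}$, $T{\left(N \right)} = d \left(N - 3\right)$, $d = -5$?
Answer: $0$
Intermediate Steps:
$T{\left(N \right)} = 15 - 5 N$ ($T{\left(N \right)} = - 5 \left(N - 3\right) = - 5 \left(-3 + N\right) = 15 - 5 N$)
$l = 0$ ($l = 0 \left(-5\right) = 0$)
$q{\left(w \right)} = 0$ ($q{\left(w \right)} = 8 \cdot 0 w^{2} = 8 \cdot 0 = 0$)
$q{\left(2 \left(-4\right) \right)} T{\left(5 \right)} = 0 \left(15 - 25\right) = 0 \left(-10\right) = 0$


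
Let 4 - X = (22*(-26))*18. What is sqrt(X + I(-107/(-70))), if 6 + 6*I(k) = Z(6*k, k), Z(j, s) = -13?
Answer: sqrt(370686)/6 ≈ 101.47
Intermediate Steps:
I(k) = -19/6 (I(k) = -1 + (1/6)*(-13) = -1 - 13/6 = -19/6)
X = 10300 (X = 4 - 22*(-26)*18 = 4 - (-572)*18 = 4 - 1*(-10296) = 4 + 10296 = 10300)
sqrt(X + I(-107/(-70))) = sqrt(10300 - 19/6) = sqrt(61781/6) = sqrt(370686)/6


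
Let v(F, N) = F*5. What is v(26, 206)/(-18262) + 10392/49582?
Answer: 45833261/226366621 ≈ 0.20247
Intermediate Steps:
v(F, N) = 5*F
v(26, 206)/(-18262) + 10392/49582 = (5*26)/(-18262) + 10392/49582 = 130*(-1/18262) + 10392*(1/49582) = -65/9131 + 5196/24791 = 45833261/226366621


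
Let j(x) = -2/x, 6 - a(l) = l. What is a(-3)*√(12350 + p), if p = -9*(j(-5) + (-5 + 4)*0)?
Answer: 18*√77165/5 ≈ 1000.0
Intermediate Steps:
a(l) = 6 - l
p = -18/5 (p = -9*(-2/(-5) + (-5 + 4)*0) = -9*(-2*(-⅕) - 1*0) = -9*(⅖ + 0) = -9*⅖ = -18/5 ≈ -3.6000)
a(-3)*√(12350 + p) = (6 - 1*(-3))*√(12350 - 18/5) = (6 + 3)*√(61732/5) = 9*(2*√77165/5) = 18*√77165/5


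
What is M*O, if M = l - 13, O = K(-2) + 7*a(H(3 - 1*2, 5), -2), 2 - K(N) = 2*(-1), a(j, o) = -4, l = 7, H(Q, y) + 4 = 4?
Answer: 144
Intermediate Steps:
H(Q, y) = 0 (H(Q, y) = -4 + 4 = 0)
K(N) = 4 (K(N) = 2 - 2*(-1) = 2 - 1*(-2) = 2 + 2 = 4)
O = -24 (O = 4 + 7*(-4) = 4 - 28 = -24)
M = -6 (M = 7 - 13 = -6)
M*O = -6*(-24) = 144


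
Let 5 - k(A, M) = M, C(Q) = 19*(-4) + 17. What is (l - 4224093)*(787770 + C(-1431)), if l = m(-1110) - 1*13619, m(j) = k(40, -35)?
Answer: -3338060848792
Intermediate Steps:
C(Q) = -59 (C(Q) = -76 + 17 = -59)
k(A, M) = 5 - M
m(j) = 40 (m(j) = 5 - 1*(-35) = 5 + 35 = 40)
l = -13579 (l = 40 - 1*13619 = 40 - 13619 = -13579)
(l - 4224093)*(787770 + C(-1431)) = (-13579 - 4224093)*(787770 - 59) = -4237672*787711 = -3338060848792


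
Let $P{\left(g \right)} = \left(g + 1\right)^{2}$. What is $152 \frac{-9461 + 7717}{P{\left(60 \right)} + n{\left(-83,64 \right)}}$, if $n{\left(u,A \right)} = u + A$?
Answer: $- \frac{132544}{1851} \approx -71.607$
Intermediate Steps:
$n{\left(u,A \right)} = A + u$
$P{\left(g \right)} = \left(1 + g\right)^{2}$
$152 \frac{-9461 + 7717}{P{\left(60 \right)} + n{\left(-83,64 \right)}} = 152 \frac{-9461 + 7717}{\left(1 + 60\right)^{2} + \left(64 - 83\right)} = 152 \left(- \frac{1744}{61^{2} - 19}\right) = 152 \left(- \frac{1744}{3721 - 19}\right) = 152 \left(- \frac{1744}{3702}\right) = 152 \left(\left(-1744\right) \frac{1}{3702}\right) = 152 \left(- \frac{872}{1851}\right) = - \frac{132544}{1851}$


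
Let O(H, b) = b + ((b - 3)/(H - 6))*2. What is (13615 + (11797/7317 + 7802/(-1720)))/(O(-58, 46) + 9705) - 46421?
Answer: -22783069068864371/490807055295 ≈ -46420.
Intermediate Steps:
O(H, b) = b + 2*(-3 + b)/(-6 + H) (O(H, b) = b + ((-3 + b)/(-6 + H))*2 = b + 2*(-3 + b)/(-6 + H))
(13615 + (11797/7317 + 7802/(-1720)))/(O(-58, 46) + 9705) - 46421 = (13615 + (11797/7317 + 7802/(-1720)))/((-6 - 4*46 - 58*46)/(-6 - 58) + 9705) - 46421 = (13615 + (11797*(1/7317) + 7802*(-1/1720)))/((-6 - 184 - 2668)/(-64) + 9705) - 46421 = (13615 + (11797/7317 - 3901/860))/(-1/64*(-2858) + 9705) - 46421 = (13615 - 18398197/6292620)/(1429/32 + 9705) - 46421 = 85655623103/(6292620*(311989/32)) - 46421 = (85655623103/6292620)*(32/311989) - 46421 = 685244984824/490807055295 - 46421 = -22783069068864371/490807055295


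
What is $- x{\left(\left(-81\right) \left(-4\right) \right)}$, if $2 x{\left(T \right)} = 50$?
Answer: $-25$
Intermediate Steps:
$x{\left(T \right)} = 25$ ($x{\left(T \right)} = \frac{1}{2} \cdot 50 = 25$)
$- x{\left(\left(-81\right) \left(-4\right) \right)} = \left(-1\right) 25 = -25$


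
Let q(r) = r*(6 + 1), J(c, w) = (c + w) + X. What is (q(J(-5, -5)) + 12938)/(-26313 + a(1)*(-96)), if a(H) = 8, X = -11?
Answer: -12791/27081 ≈ -0.47232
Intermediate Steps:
J(c, w) = -11 + c + w (J(c, w) = (c + w) - 11 = -11 + c + w)
q(r) = 7*r (q(r) = r*7 = 7*r)
(q(J(-5, -5)) + 12938)/(-26313 + a(1)*(-96)) = (7*(-11 - 5 - 5) + 12938)/(-26313 + 8*(-96)) = (7*(-21) + 12938)/(-26313 - 768) = (-147 + 12938)/(-27081) = 12791*(-1/27081) = -12791/27081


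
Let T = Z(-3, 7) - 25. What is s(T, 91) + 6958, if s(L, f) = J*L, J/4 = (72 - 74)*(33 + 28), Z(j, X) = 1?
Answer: 18670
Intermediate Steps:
T = -24 (T = 1 - 25 = -24)
J = -488 (J = 4*((72 - 74)*(33 + 28)) = 4*(-2*61) = 4*(-122) = -488)
s(L, f) = -488*L
s(T, 91) + 6958 = -488*(-24) + 6958 = 11712 + 6958 = 18670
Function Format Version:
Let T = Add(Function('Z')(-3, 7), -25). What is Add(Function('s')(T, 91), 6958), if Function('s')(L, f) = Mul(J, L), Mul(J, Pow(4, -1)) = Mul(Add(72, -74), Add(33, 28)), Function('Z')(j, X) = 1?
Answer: 18670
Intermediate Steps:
T = -24 (T = Add(1, -25) = -24)
J = -488 (J = Mul(4, Mul(Add(72, -74), Add(33, 28))) = Mul(4, Mul(-2, 61)) = Mul(4, -122) = -488)
Function('s')(L, f) = Mul(-488, L)
Add(Function('s')(T, 91), 6958) = Add(Mul(-488, -24), 6958) = Add(11712, 6958) = 18670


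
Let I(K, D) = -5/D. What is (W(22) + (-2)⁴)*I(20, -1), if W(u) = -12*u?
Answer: -1240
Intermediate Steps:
(W(22) + (-2)⁴)*I(20, -1) = (-12*22 + (-2)⁴)*(-5/(-1)) = (-264 + 16)*(-5*(-1)) = -248*5 = -1240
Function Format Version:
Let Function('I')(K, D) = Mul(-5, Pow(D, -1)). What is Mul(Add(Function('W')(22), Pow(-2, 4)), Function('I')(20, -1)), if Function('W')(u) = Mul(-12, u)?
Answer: -1240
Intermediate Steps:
Mul(Add(Function('W')(22), Pow(-2, 4)), Function('I')(20, -1)) = Mul(Add(Mul(-12, 22), Pow(-2, 4)), Mul(-5, Pow(-1, -1))) = Mul(Add(-264, 16), Mul(-5, -1)) = Mul(-248, 5) = -1240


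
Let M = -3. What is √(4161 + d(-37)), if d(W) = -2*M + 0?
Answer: 3*√463 ≈ 64.552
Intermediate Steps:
d(W) = 6 (d(W) = -2*(-3) + 0 = 6 + 0 = 6)
√(4161 + d(-37)) = √(4161 + 6) = √4167 = 3*√463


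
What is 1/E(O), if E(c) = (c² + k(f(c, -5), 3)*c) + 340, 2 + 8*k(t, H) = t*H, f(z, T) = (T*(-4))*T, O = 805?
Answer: 4/2471905 ≈ 1.6182e-6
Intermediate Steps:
f(z, T) = -4*T² (f(z, T) = (-4*T)*T = -4*T²)
k(t, H) = -¼ + H*t/8 (k(t, H) = -¼ + (t*H)/8 = -¼ + (H*t)/8 = -¼ + H*t/8)
E(c) = 340 + c² - 151*c/4 (E(c) = (c² + (-¼ + (⅛)*3*(-4*(-5)²))*c) + 340 = (c² + (-¼ + (⅛)*3*(-4*25))*c) + 340 = (c² + (-¼ + (⅛)*3*(-100))*c) + 340 = (c² + (-¼ - 75/2)*c) + 340 = (c² - 151*c/4) + 340 = 340 + c² - 151*c/4)
1/E(O) = 1/(340 + 805² - 151/4*805) = 1/(340 + 648025 - 121555/4) = 1/(2471905/4) = 4/2471905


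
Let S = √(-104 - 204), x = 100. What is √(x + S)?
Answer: √(100 + 2*I*√77) ≈ 10.038 + 0.87416*I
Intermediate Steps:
S = 2*I*√77 (S = √(-308) = 2*I*√77 ≈ 17.55*I)
√(x + S) = √(100 + 2*I*√77)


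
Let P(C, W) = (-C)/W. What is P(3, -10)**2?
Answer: 9/100 ≈ 0.090000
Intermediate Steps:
P(C, W) = -C/W
P(3, -10)**2 = (-1*3/(-10))**2 = (-1*3*(-1/10))**2 = (3/10)**2 = 9/100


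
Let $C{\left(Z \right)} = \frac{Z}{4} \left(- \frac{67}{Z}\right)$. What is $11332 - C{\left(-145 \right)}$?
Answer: $\frac{45395}{4} \approx 11349.0$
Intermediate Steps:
$C{\left(Z \right)} = - \frac{67}{4}$ ($C{\left(Z \right)} = Z \frac{1}{4} \left(- \frac{67}{Z}\right) = \frac{Z}{4} \left(- \frac{67}{Z}\right) = - \frac{67}{4}$)
$11332 - C{\left(-145 \right)} = 11332 - - \frac{67}{4} = 11332 + \frac{67}{4} = \frac{45395}{4}$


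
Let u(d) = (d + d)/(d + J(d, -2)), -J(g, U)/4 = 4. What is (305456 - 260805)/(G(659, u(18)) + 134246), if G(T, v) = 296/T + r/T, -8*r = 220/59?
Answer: 3472151062/10439272325 ≈ 0.33260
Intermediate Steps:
J(g, U) = -16 (J(g, U) = -4*4 = -16)
u(d) = 2*d/(-16 + d) (u(d) = (d + d)/(d - 16) = (2*d)/(-16 + d) = 2*d/(-16 + d))
r = -55/118 (r = -55/(2*59) = -1/8*220/59 = -55/118 ≈ -0.46610)
G(T, v) = 34873/(118*T) (G(T, v) = 296/T - 55/(118*T) = 34873/(118*T))
(305456 - 260805)/(G(659, u(18)) + 134246) = (305456 - 260805)/((34873/118)/659 + 134246) = 44651/((34873/118)*(1/659) + 134246) = 44651/(34873/77762 + 134246) = 44651/(10439272325/77762) = 44651*(77762/10439272325) = 3472151062/10439272325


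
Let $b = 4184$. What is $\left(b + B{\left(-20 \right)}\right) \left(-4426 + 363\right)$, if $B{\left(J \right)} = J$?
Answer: $-16918332$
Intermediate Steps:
$\left(b + B{\left(-20 \right)}\right) \left(-4426 + 363\right) = \left(4184 - 20\right) \left(-4426 + 363\right) = 4164 \left(-4063\right) = -16918332$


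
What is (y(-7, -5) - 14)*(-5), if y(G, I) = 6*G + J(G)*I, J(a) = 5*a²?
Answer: 6405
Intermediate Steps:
y(G, I) = 6*G + 5*I*G² (y(G, I) = 6*G + (5*G²)*I = 6*G + 5*I*G²)
(y(-7, -5) - 14)*(-5) = (-7*(6 + 5*(-7)*(-5)) - 14)*(-5) = (-7*(6 + 175) - 14)*(-5) = (-7*181 - 14)*(-5) = (-1267 - 14)*(-5) = -1281*(-5) = 6405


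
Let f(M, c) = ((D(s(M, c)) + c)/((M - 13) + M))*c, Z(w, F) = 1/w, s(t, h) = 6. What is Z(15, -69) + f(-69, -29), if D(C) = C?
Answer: -9854/2265 ≈ -4.3506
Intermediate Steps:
f(M, c) = c*(6 + c)/(-13 + 2*M) (f(M, c) = ((6 + c)/((M - 13) + M))*c = ((6 + c)/((-13 + M) + M))*c = ((6 + c)/(-13 + 2*M))*c = c*(6 + c)/(-13 + 2*M))
Z(15, -69) + f(-69, -29) = 1/15 - 29*(6 - 29)/(-13 + 2*(-69)) = 1/15 - 29*(-23)/(-13 - 138) = 1/15 - 29*(-23)/(-151) = 1/15 - 29*(-1/151)*(-23) = 1/15 - 667/151 = -9854/2265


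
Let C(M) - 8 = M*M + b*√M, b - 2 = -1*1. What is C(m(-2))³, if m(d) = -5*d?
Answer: (108 + √10)³ ≈ 1.3736e+6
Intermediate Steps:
b = 1 (b = 2 - 1*1 = 2 - 1 = 1)
C(M) = 8 + √M + M² (C(M) = 8 + (M*M + 1*√M) = 8 + (M² + √M) = 8 + (√M + M²) = 8 + √M + M²)
C(m(-2))³ = (8 + √(-5*(-2)) + (-5*(-2))²)³ = (8 + √10 + 10²)³ = (8 + √10 + 100)³ = (108 + √10)³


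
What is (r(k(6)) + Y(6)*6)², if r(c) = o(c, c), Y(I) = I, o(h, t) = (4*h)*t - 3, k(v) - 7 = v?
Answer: 502681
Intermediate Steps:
k(v) = 7 + v
o(h, t) = -3 + 4*h*t (o(h, t) = 4*h*t - 3 = -3 + 4*h*t)
r(c) = -3 + 4*c² (r(c) = -3 + 4*c*c = -3 + 4*c²)
(r(k(6)) + Y(6)*6)² = ((-3 + 4*(7 + 6)²) + 6*6)² = ((-3 + 4*13²) + 36)² = ((-3 + 4*169) + 36)² = ((-3 + 676) + 36)² = (673 + 36)² = 709² = 502681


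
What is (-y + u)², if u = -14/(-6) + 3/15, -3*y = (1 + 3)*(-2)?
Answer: 4/225 ≈ 0.017778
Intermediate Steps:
y = 8/3 (y = -(1 + 3)*(-2)/3 = -4*(-2)/3 = -⅓*(-8) = 8/3 ≈ 2.6667)
u = 38/15 (u = -14*(-⅙) + 3*(1/15) = 7/3 + ⅕ = 38/15 ≈ 2.5333)
(-y + u)² = (-1*8/3 + 38/15)² = (-8/3 + 38/15)² = (-2/15)² = 4/225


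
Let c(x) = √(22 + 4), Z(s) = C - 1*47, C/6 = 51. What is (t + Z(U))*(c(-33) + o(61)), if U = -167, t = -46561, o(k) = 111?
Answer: -5139522 - 46302*√26 ≈ -5.3756e+6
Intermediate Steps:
C = 306 (C = 6*51 = 306)
Z(s) = 259 (Z(s) = 306 - 1*47 = 306 - 47 = 259)
c(x) = √26
(t + Z(U))*(c(-33) + o(61)) = (-46561 + 259)*(√26 + 111) = -46302*(111 + √26) = -5139522 - 46302*√26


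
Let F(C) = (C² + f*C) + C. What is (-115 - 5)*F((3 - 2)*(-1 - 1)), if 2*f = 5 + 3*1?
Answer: 720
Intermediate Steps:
f = 4 (f = (5 + 3*1)/2 = (5 + 3)/2 = (½)*8 = 4)
F(C) = C² + 5*C (F(C) = (C² + 4*C) + C = C² + 5*C)
(-115 - 5)*F((3 - 2)*(-1 - 1)) = (-115 - 5)*(((3 - 2)*(-1 - 1))*(5 + (3 - 2)*(-1 - 1))) = -120*1*(-2)*(5 + 1*(-2)) = -(-240)*(5 - 2) = -(-240)*3 = -120*(-6) = 720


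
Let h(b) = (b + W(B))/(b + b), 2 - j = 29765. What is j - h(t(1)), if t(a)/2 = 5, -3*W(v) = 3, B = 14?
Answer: -595269/20 ≈ -29763.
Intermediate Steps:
j = -29763 (j = 2 - 1*29765 = 2 - 29765 = -29763)
W(v) = -1 (W(v) = -⅓*3 = -1)
t(a) = 10 (t(a) = 2*5 = 10)
h(b) = (-1 + b)/(2*b) (h(b) = (b - 1)/(b + b) = (-1 + b)/((2*b)) = (-1 + b)*(1/(2*b)) = (-1 + b)/(2*b))
j - h(t(1)) = -29763 - (-1 + 10)/(2*10) = -29763 - 9/(2*10) = -29763 - 1*9/20 = -29763 - 9/20 = -595269/20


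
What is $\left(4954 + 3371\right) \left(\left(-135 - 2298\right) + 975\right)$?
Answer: $-12137850$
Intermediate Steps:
$\left(4954 + 3371\right) \left(\left(-135 - 2298\right) + 975\right) = 8325 \left(\left(-135 - 2298\right) + 975\right) = 8325 \left(-2433 + 975\right) = 8325 \left(-1458\right) = -12137850$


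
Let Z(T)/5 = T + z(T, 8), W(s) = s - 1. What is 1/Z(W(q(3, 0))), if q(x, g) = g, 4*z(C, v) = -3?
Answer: -4/35 ≈ -0.11429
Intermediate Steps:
z(C, v) = -¾ (z(C, v) = (¼)*(-3) = -¾)
W(s) = -1 + s
Z(T) = -15/4 + 5*T (Z(T) = 5*(T - ¾) = 5*(-¾ + T) = -15/4 + 5*T)
1/Z(W(q(3, 0))) = 1/(-15/4 + 5*(-1 + 0)) = 1/(-15/4 + 5*(-1)) = 1/(-15/4 - 5) = 1/(-35/4) = -4/35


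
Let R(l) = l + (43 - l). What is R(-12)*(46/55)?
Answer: 1978/55 ≈ 35.964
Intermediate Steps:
R(l) = 43
R(-12)*(46/55) = 43*(46/55) = 1978/55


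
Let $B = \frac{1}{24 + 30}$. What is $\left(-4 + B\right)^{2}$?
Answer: $\frac{46225}{2916} \approx 15.852$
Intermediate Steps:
$B = \frac{1}{54} \approx 0.018519$
$\left(-4 + B\right)^{2} = \left(-4 + \frac{1}{54}\right)^{2} = \left(- \frac{215}{54}\right)^{2} = \frac{46225}{2916}$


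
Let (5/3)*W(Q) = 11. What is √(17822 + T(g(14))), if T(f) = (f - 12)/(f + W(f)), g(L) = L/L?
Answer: √25732878/38 ≈ 133.49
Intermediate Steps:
g(L) = 1
W(Q) = 33/5 (W(Q) = (⅗)*11 = 33/5)
T(f) = (-12 + f)/(33/5 + f) (T(f) = (f - 12)/(f + 33/5) = (-12 + f)/(33/5 + f))
√(17822 + T(g(14))) = √(17822 + 5*(-12 + 1)/(33 + 5*1)) = √(17822 + 5*(-11)/(33 + 5)) = √(17822 + 5*(-11)/38) = √(17822 + 5*(1/38)*(-11)) = √(17822 - 55/38) = √(677181/38) = √25732878/38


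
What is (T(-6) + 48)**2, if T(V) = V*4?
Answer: 576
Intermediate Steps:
T(V) = 4*V
(T(-6) + 48)**2 = (4*(-6) + 48)**2 = (-24 + 48)**2 = 24**2 = 576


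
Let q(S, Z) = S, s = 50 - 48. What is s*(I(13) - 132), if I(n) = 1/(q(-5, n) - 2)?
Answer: -1850/7 ≈ -264.29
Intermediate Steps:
s = 2
I(n) = -1/7 (I(n) = 1/(-5 - 2) = 1/(-7) = -1/7)
s*(I(13) - 132) = 2*(-1/7 - 132) = 2*(-925/7) = -1850/7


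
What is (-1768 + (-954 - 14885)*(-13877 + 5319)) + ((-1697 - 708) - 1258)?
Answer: 135544731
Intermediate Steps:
(-1768 + (-954 - 14885)*(-13877 + 5319)) + ((-1697 - 708) - 1258) = (-1768 - 15839*(-8558)) + (-2405 - 1258) = (-1768 + 135550162) - 3663 = 135548394 - 3663 = 135544731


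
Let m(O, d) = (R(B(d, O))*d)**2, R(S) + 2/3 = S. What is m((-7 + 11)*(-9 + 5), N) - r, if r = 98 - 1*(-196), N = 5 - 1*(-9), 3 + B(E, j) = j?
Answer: 679630/9 ≈ 75515.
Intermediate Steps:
B(E, j) = -3 + j
R(S) = -2/3 + S
N = 14 (N = 5 + 9 = 14)
m(O, d) = d**2*(-11/3 + O)**2 (m(O, d) = ((-2/3 + (-3 + O))*d)**2 = ((-11/3 + O)*d)**2 = (d*(-11/3 + O))**2 = d**2*(-11/3 + O)**2)
r = 294 (r = 98 + 196 = 294)
m((-7 + 11)*(-9 + 5), N) - r = (1/9)*14**2*(-11 + 3*((-7 + 11)*(-9 + 5)))**2 - 1*294 = (1/9)*196*(-11 + 3*(4*(-4)))**2 - 294 = (1/9)*196*(-11 + 3*(-16))**2 - 294 = (1/9)*196*(-11 - 48)**2 - 294 = (1/9)*196*(-59)**2 - 294 = (1/9)*196*3481 - 294 = 682276/9 - 294 = 679630/9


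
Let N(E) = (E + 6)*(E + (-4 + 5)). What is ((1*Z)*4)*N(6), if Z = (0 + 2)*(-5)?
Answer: -3360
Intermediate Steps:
Z = -10 (Z = 2*(-5) = -10)
N(E) = (1 + E)*(6 + E) (N(E) = (6 + E)*(E + 1) = (6 + E)*(1 + E) = (1 + E)*(6 + E))
((1*Z)*4)*N(6) = ((1*(-10))*4)*(6 + 6² + 7*6) = (-10*4)*(6 + 36 + 42) = -40*84 = -3360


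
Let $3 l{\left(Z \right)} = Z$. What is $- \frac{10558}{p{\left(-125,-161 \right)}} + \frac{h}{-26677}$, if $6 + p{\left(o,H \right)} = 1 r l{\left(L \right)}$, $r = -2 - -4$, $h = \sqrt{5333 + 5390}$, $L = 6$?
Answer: $5279 - \frac{\sqrt{10723}}{26677} \approx 5279.0$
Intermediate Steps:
$l{\left(Z \right)} = \frac{Z}{3}$
$h = \sqrt{10723} \approx 103.55$
$r = 2$ ($r = -2 + 4 = 2$)
$p{\left(o,H \right)} = -2$ ($p{\left(o,H \right)} = -6 + 1 \cdot 2 \cdot \frac{1}{3} \cdot 6 = -6 + 2 \cdot 2 = -6 + 4 = -2$)
$- \frac{10558}{p{\left(-125,-161 \right)}} + \frac{h}{-26677} = - \frac{10558}{-2} + \frac{\sqrt{10723}}{-26677} = \left(-10558\right) \left(- \frac{1}{2}\right) + \sqrt{10723} \left(- \frac{1}{26677}\right) = 5279 - \frac{\sqrt{10723}}{26677}$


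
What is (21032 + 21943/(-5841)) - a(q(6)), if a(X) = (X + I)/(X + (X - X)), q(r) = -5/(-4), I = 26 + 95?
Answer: 611273596/29205 ≈ 20930.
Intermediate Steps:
I = 121
q(r) = 5/4 (q(r) = -5*(-¼) = 5/4)
a(X) = (121 + X)/X (a(X) = (X + 121)/(X + (X - X)) = (121 + X)/(X + 0) = (121 + X)/X)
(21032 + 21943/(-5841)) - a(q(6)) = (21032 + 21943/(-5841)) - (121 + 5/4)/5/4 = (21032 + 21943*(-1/5841)) - 4*489/(5*4) = (21032 - 21943/5841) - 1*489/5 = 122825969/5841 - 489/5 = 611273596/29205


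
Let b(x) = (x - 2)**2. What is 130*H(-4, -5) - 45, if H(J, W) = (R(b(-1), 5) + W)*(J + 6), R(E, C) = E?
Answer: 995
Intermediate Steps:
b(x) = (-2 + x)**2
H(J, W) = (6 + J)*(9 + W) (H(J, W) = ((-2 - 1)**2 + W)*(J + 6) = ((-3)**2 + W)*(6 + J) = (9 + W)*(6 + J) = (6 + J)*(9 + W))
130*H(-4, -5) - 45 = 130*(54 + 6*(-5) + 9*(-4) - 4*(-5)) - 45 = 130*(54 - 30 - 36 + 20) - 45 = 130*8 - 45 = 1040 - 45 = 995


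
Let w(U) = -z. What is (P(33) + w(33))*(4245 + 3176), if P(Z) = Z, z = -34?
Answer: 497207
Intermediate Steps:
w(U) = 34 (w(U) = -1*(-34) = 34)
(P(33) + w(33))*(4245 + 3176) = (33 + 34)*(4245 + 3176) = 67*7421 = 497207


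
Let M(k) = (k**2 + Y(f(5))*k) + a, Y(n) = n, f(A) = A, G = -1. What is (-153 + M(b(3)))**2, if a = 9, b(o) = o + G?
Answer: 16900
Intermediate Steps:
b(o) = -1 + o (b(o) = o - 1 = -1 + o)
M(k) = 9 + k**2 + 5*k (M(k) = (k**2 + 5*k) + 9 = 9 + k**2 + 5*k)
(-153 + M(b(3)))**2 = (-153 + (9 + (-1 + 3)**2 + 5*(-1 + 3)))**2 = (-153 + (9 + 2**2 + 5*2))**2 = (-153 + (9 + 4 + 10))**2 = (-153 + 23)**2 = (-130)**2 = 16900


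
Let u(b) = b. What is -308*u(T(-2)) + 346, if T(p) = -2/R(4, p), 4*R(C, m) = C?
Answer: 962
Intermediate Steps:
R(C, m) = C/4
T(p) = -2 (T(p) = -2/1 = -2*1 = -2)
-308*u(T(-2)) + 346 = -308*(-2) + 346 = 616 + 346 = 962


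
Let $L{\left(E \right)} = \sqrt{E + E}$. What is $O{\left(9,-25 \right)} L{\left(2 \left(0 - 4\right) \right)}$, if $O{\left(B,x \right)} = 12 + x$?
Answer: $- 52 i \approx - 52.0 i$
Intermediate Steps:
$L{\left(E \right)} = \sqrt{2} \sqrt{E}$ ($L{\left(E \right)} = \sqrt{2 E} = \sqrt{2} \sqrt{E}$)
$O{\left(9,-25 \right)} L{\left(2 \left(0 - 4\right) \right)} = \left(12 - 25\right) \sqrt{2} \sqrt{2 \left(0 - 4\right)} = - 13 \sqrt{2} \sqrt{2 \left(-4\right)} = - 13 \sqrt{2} \sqrt{-8} = - 13 \sqrt{2} \cdot 2 i \sqrt{2} = - 13 \cdot 4 i = - 52 i$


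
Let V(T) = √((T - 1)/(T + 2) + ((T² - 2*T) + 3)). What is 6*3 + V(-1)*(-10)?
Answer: -2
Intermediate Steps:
V(T) = √(3 + T² - 2*T + (-1 + T)/(2 + T)) (V(T) = √((-1 + T)/(2 + T) + (3 + T² - 2*T)) = √(3 + T² - 2*T + (-1 + T)/(2 + T)))
6*3 + V(-1)*(-10) = 6*3 + √((5 + (-1)³)/(2 - 1))*(-10) = 18 + √((5 - 1)/1)*(-10) = 18 + √(1*4)*(-10) = 18 + √4*(-10) = 18 + 2*(-10) = 18 - 20 = -2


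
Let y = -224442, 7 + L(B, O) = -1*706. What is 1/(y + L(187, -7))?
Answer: -1/225155 ≈ -4.4414e-6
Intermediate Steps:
L(B, O) = -713 (L(B, O) = -7 - 1*706 = -7 - 706 = -713)
1/(y + L(187, -7)) = 1/(-224442 - 713) = 1/(-225155) = -1/225155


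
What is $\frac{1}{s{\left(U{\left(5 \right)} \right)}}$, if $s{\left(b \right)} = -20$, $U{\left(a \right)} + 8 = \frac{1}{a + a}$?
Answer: $- \frac{1}{20} \approx -0.05$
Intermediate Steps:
$U{\left(a \right)} = -8 + \frac{1}{2 a}$ ($U{\left(a \right)} = -8 + \frac{1}{a + a} = -8 + \frac{1}{2 a}$)
$\frac{1}{s{\left(U{\left(5 \right)} \right)}} = \frac{1}{-20} = - \frac{1}{20}$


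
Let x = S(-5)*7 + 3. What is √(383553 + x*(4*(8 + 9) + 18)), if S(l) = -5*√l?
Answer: √(383811 - 3010*I*√5) ≈ 619.55 - 5.432*I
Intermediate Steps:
x = 3 - 35*I*√5 (x = -5*I*√5*7 + 3 = -35*I*√5 + 3 = 3 - 35*I*√5 ≈ 3.0 - 78.262*I)
√(383553 + x*(4*(8 + 9) + 18)) = √(383553 + (3 - 35*I*√5)*(4*(8 + 9) + 18)) = √(383553 + (3 - 35*I*√5)*(4*17 + 18)) = √(383553 + (3 - 35*I*√5)*(68 + 18)) = √(383553 + (3 - 35*I*√5)*86) = √(383553 + (258 - 3010*I*√5)) = √(383811 - 3010*I*√5)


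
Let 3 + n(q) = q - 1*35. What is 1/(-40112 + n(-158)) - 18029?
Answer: -726712933/40308 ≈ -18029.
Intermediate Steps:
n(q) = -38 + q (n(q) = -3 + (q - 1*35) = -3 + (q - 35) = -3 + (-35 + q) = -38 + q)
1/(-40112 + n(-158)) - 18029 = 1/(-40112 + (-38 - 158)) - 18029 = 1/(-40112 - 196) - 18029 = 1/(-40308) - 18029 = -1/40308 - 18029 = -726712933/40308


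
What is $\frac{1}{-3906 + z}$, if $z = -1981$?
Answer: $- \frac{1}{5887} \approx -0.00016987$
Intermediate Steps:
$\frac{1}{-3906 + z} = \frac{1}{-3906 - 1981} = \frac{1}{-5887} = - \frac{1}{5887}$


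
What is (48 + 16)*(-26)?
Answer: -1664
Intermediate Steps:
(48 + 16)*(-26) = 64*(-26) = -1664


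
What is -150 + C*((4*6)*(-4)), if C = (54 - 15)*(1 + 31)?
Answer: -119958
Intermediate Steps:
C = 1248 (C = 39*32 = 1248)
-150 + C*((4*6)*(-4)) = -150 + 1248*((4*6)*(-4)) = -150 + 1248*(24*(-4)) = -150 + 1248*(-96) = -150 - 119808 = -119958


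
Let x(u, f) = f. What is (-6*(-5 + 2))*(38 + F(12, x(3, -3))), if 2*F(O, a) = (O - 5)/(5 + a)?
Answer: 1431/2 ≈ 715.50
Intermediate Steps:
F(O, a) = (-5 + O)/(2*(5 + a)) (F(O, a) = ((O - 5)/(5 + a))/2 = ((-5 + O)/(5 + a))/2 = (-5 + O)/(2*(5 + a)))
(-6*(-5 + 2))*(38 + F(12, x(3, -3))) = (-6*(-5 + 2))*(38 + (-5 + 12)/(2*(5 - 3))) = (-6*(-3))*(38 + (1/2)*7/2) = 18*(38 + (1/2)*(1/2)*7) = 18*(38 + 7/4) = 18*(159/4) = 1431/2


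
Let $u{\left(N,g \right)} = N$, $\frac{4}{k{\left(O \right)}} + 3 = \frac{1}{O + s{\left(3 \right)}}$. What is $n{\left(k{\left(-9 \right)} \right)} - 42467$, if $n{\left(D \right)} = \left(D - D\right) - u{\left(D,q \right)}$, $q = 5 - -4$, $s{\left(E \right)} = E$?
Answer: $- \frac{806849}{19} \approx -42466.0$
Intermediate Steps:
$q = 9$ ($q = 5 + 4 = 9$)
$k{\left(O \right)} = \frac{4}{-3 + \frac{1}{3 + O}}$ ($k{\left(O \right)} = \frac{4}{-3 + \frac{1}{O + 3}} = \frac{4}{-3 + \frac{1}{3 + O}}$)
$n{\left(D \right)} = - D$ ($n{\left(D \right)} = \left(D - D\right) - D = 0 - D = - D$)
$n{\left(k{\left(-9 \right)} \right)} - 42467 = - \frac{4 \left(-3 - -9\right)}{8 + 3 \left(-9\right)} - 42467 = - \frac{4 \left(-3 + 9\right)}{8 - 27} - 42467 = - \frac{4 \cdot 6}{-19} - 42467 = - \frac{4 \left(-1\right) 6}{19} - 42467 = \left(-1\right) \left(- \frac{24}{19}\right) - 42467 = \frac{24}{19} - 42467 = - \frac{806849}{19}$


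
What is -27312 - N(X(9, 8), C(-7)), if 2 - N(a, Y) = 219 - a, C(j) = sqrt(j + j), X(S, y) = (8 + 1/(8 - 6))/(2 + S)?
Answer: -596107/22 ≈ -27096.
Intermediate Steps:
X(S, y) = 17/(2*(2 + S)) (X(S, y) = (8 + 1/2)/(2 + S) = 17/(2*(2 + S)))
C(j) = sqrt(2)*sqrt(j) (C(j) = sqrt(2*j) = sqrt(2)*sqrt(j))
N(a, Y) = -217 + a (N(a, Y) = 2 - (219 - a) = 2 + (-219 + a) = -217 + a)
-27312 - N(X(9, 8), C(-7)) = -27312 - (-217 + 17/(2*(2 + 9))) = -27312 - (-217 + (17/2)/11) = -27312 - (-217 + (17/2)*(1/11)) = -27312 - (-217 + 17/22) = -27312 - 1*(-4757/22) = -27312 + 4757/22 = -596107/22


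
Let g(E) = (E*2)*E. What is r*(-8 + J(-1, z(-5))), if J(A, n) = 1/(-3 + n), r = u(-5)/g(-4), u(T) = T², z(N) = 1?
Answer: -425/64 ≈ -6.6406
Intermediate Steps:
g(E) = 2*E² (g(E) = (2*E)*E = 2*E²)
r = 25/32 (r = (-5)²/((2*(-4)²)) = 25/((2*16)) = 25/32 ≈ 0.78125)
r*(-8 + J(-1, z(-5))) = 25*(-8 + 1/(-3 + 1))/32 = 25*(-8 + 1/(-2))/32 = 25*(-8 - ½)/32 = (25/32)*(-17/2) = -425/64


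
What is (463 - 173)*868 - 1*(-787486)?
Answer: 1039206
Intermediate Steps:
(463 - 173)*868 - 1*(-787486) = 290*868 + 787486 = 251720 + 787486 = 1039206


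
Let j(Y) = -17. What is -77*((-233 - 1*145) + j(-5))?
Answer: 30415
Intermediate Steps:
-77*((-233 - 1*145) + j(-5)) = -77*((-233 - 1*145) - 17) = -77*((-233 - 145) - 17) = -77*(-378 - 17) = -77*(-395) = 30415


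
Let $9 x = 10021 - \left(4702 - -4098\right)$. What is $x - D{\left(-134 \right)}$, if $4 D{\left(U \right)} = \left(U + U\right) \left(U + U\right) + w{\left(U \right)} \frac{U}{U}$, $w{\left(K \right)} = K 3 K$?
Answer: $- \frac{93862}{3} \approx -31287.0$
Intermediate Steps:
$w{\left(K \right)} = 3 K^{2}$ ($w{\left(K \right)} = 3 K K = 3 K^{2}$)
$D{\left(U \right)} = \frac{7 U^{2}}{4}$ ($D{\left(U \right)} = \frac{\left(U + U\right) \left(U + U\right) + 3 U^{2} \frac{U}{U}}{4} = \frac{2 U 2 U + 3 U^{2} \cdot 1}{4} = \frac{4 U^{2} + 3 U^{2}}{4} = \frac{7 U^{2}}{4}$)
$x = \frac{407}{3}$ ($x = \frac{10021 - \left(4702 - -4098\right)}{9} = \frac{10021 - \left(4702 + 4098\right)}{9} = \frac{10021 - 8800}{9} = \frac{1}{9} \cdot 1221 = \frac{407}{3} \approx 135.67$)
$x - D{\left(-134 \right)} = \frac{407}{3} - \frac{7 \left(-134\right)^{2}}{4} = \frac{407}{3} - \frac{7}{4} \cdot 17956 = \frac{407}{3} - 31423 = - \frac{93862}{3}$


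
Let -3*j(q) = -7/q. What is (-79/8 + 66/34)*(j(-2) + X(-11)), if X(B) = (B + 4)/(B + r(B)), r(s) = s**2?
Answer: 219037/22440 ≈ 9.7610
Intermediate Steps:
j(q) = 7/(3*q) (j(q) = -(-7)/(3*q) = 7/(3*q))
X(B) = (4 + B)/(B + B**2) (X(B) = (B + 4)/(B + B**2) = (4 + B)/(B + B**2))
(-79/8 + 66/34)*(j(-2) + X(-11)) = (-79/8 + 66/34)*((7/3)/(-2) + (4 - 11)/((-11)*(1 - 11))) = (-79*1/8 + 66*(1/34))*((7/3)*(-1/2) - 1/11*(-7)/(-10)) = (-79/8 + 33/17)*(-7/6 - 1/11*(-1/10)*(-7)) = -1079*(-7/6 - 7/110)/136 = -1079/136*(-203/165) = 219037/22440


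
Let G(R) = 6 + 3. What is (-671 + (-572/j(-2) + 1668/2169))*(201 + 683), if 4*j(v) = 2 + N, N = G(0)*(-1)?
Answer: -1536228460/5061 ≈ -3.0354e+5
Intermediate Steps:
G(R) = 9
N = -9 (N = 9*(-1) = -9)
j(v) = -7/4 (j(v) = (2 - 9)/4 = (¼)*(-7) = -7/4)
(-671 + (-572/j(-2) + 1668/2169))*(201 + 683) = (-671 + (-572/(-7/4) + 1668/2169))*(201 + 683) = (-671 + (-572*(-4/7) + 1668*(1/2169)))*884 = (-671 + (2288/7 + 556/723))*884 = (-671 + 1658116/5061)*884 = -1737815/5061*884 = -1536228460/5061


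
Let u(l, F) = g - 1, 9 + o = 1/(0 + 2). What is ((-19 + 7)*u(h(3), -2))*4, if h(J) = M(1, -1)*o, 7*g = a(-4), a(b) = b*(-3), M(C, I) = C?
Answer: -240/7 ≈ -34.286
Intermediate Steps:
a(b) = -3*b
o = -17/2 (o = -9 + 1/(0 + 2) = -9 + 1/2 = -9 + ½ = -17/2 ≈ -8.5000)
g = 12/7 (g = (-3*(-4))/7 = (⅐)*12 = 12/7 ≈ 1.7143)
h(J) = -17/2 (h(J) = 1*(-17/2) = -17/2)
u(l, F) = 5/7 (u(l, F) = 12/7 - 1 = 5/7)
((-19 + 7)*u(h(3), -2))*4 = ((-19 + 7)*(5/7))*4 = -12*5/7*4 = -60/7*4 = -240/7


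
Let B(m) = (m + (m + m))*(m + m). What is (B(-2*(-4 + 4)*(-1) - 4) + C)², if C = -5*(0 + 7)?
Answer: 3721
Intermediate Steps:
B(m) = 6*m² (B(m) = (m + 2*m)*(2*m) = (3*m)*(2*m) = 6*m²)
C = -35 (C = -5*7 = -35)
(B(-2*(-4 + 4)*(-1) - 4) + C)² = (6*(-2*(-4 + 4)*(-1) - 4)² - 35)² = (6*(-2*0*(-1) - 4)² - 35)² = (6*(0*(-1) - 4)² - 35)² = (6*(0 - 4)² - 35)² = (6*(-4)² - 35)² = (6*16 - 35)² = (96 - 35)² = 61² = 3721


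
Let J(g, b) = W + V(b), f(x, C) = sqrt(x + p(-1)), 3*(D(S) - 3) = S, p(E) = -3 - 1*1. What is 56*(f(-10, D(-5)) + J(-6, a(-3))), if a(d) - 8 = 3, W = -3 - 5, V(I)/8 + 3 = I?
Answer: 3136 + 56*I*sqrt(14) ≈ 3136.0 + 209.53*I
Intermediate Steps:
p(E) = -4 (p(E) = -3 - 1 = -4)
D(S) = 3 + S/3
V(I) = -24 + 8*I
W = -8
a(d) = 11 (a(d) = 8 + 3 = 11)
f(x, C) = sqrt(-4 + x) (f(x, C) = sqrt(x - 4) = sqrt(-4 + x))
J(g, b) = -32 + 8*b (J(g, b) = -8 + (-24 + 8*b) = -32 + 8*b)
56*(f(-10, D(-5)) + J(-6, a(-3))) = 56*(sqrt(-4 - 10) + (-32 + 8*11)) = 56*(sqrt(-14) + (-32 + 88)) = 56*(I*sqrt(14) + 56) = 56*(56 + I*sqrt(14)) = 3136 + 56*I*sqrt(14)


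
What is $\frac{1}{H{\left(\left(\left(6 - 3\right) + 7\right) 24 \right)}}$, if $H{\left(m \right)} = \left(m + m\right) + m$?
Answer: $\frac{1}{720} \approx 0.0013889$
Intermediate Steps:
$H{\left(m \right)} = 3 m$ ($H{\left(m \right)} = 2 m + m = 3 m$)
$\frac{1}{H{\left(\left(\left(6 - 3\right) + 7\right) 24 \right)}} = \frac{1}{3 \left(\left(6 - 3\right) + 7\right) 24} = \frac{1}{3 \left(3 + 7\right) 24} = \frac{1}{3 \cdot 10 \cdot 24} = \frac{1}{3 \cdot 240} = \frac{1}{720}$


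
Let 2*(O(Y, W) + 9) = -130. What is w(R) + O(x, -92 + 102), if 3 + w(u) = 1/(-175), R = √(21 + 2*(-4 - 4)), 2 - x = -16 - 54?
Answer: -13476/175 ≈ -77.006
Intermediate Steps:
x = 72 (x = 2 - (-16 - 54) = 2 - 1*(-70) = 2 + 70 = 72)
O(Y, W) = -74 (O(Y, W) = -9 + (½)*(-130) = -9 - 65 = -74)
R = √5 (R = √(21 + 2*(-8)) = √(21 - 16) = √5 ≈ 2.2361)
w(u) = -526/175 (w(u) = -3 + 1/(-175) = -3 - 1/175 = -526/175)
w(R) + O(x, -92 + 102) = -526/175 - 74 = -13476/175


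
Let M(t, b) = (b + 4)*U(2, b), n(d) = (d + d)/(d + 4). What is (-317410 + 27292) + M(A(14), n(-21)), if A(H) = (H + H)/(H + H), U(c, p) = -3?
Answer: -4932336/17 ≈ -2.9014e+5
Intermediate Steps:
n(d) = 2*d/(4 + d) (n(d) = (2*d)/(4 + d) = 2*d/(4 + d))
A(H) = 1 (A(H) = (2*H)/((2*H)) = (2*H)*(1/(2*H)) = 1)
M(t, b) = -12 - 3*b (M(t, b) = (b + 4)*(-3) = (4 + b)*(-3) = -12 - 3*b)
(-317410 + 27292) + M(A(14), n(-21)) = (-317410 + 27292) + (-12 - 6*(-21)/(4 - 21)) = -290118 + (-12 - 6*(-21)/(-17)) = -290118 + (-12 - 6*(-21)*(-1)/17) = -290118 + (-12 - 3*42/17) = -290118 + (-12 - 126/17) = -290118 - 330/17 = -4932336/17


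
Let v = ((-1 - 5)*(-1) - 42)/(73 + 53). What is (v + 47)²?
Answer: 106929/49 ≈ 2182.2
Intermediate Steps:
v = -2/7 (v = (-6*(-1) - 42)/126 = (6 - 42)*(1/126) = -36*1/126 = -2/7 ≈ -0.28571)
(v + 47)² = (-2/7 + 47)² = (327/7)² = 106929/49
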